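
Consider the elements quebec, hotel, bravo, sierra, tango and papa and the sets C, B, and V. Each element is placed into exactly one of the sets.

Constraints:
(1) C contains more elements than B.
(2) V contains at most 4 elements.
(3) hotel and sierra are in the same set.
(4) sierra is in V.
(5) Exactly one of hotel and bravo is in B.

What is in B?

B = {bravo}

From (4): sierra ∈ V.
(3): hotel matches sierra: hotel ∉ C.
(3): hotel matches sierra: hotel ∉ B.
(3): hotel matches sierra: hotel ∈ V.
(5) (exactly one): bravo ∈ B.
Suppose quebec ∈ B: no assignment then satisfies all the clues, so quebec ∉ B.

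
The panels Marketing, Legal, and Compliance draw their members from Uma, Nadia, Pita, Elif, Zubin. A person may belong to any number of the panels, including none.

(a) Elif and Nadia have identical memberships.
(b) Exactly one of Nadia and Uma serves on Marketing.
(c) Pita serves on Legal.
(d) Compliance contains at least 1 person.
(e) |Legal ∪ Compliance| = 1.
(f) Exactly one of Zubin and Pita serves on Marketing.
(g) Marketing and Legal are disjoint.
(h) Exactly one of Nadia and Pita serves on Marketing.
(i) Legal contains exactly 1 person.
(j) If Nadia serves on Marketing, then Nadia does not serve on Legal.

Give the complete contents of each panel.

Marketing = {Elif, Nadia, Zubin}; Legal = {Pita}; Compliance = {Pita}

From (c): Pita ∈ Legal.
(g) (disjoint): Pita ∉ Marketing.
(h) (exactly one): Nadia ∈ Marketing.
(i): Legal already has 1, so the rest are out.
(a): Elif matches Nadia: Elif ∈ Marketing.
(b) (exactly one): Uma ∉ Marketing.
(f) (exactly one): Zubin ∈ Marketing.
Suppose Uma ∈ Compliance: no assignment then satisfies all the clues, so Uma ∉ Compliance.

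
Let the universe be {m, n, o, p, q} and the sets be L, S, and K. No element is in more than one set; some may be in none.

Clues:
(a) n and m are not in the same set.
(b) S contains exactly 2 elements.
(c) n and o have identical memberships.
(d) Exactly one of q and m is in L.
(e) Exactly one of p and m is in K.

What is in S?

S = {n, o}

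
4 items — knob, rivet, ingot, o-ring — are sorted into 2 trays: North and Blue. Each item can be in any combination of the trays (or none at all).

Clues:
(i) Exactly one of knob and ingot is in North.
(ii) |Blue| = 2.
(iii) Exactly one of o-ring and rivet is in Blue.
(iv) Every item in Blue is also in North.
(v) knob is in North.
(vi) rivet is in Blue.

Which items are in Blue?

From (v): knob ∈ North.
From (vi): rivet ∈ Blue.
(i) (exactly one): ingot ∉ North.
(iii) (exactly one): o-ring ∉ Blue.
(iv) with rivet ∈ Blue: rivet ∈ North.
(iv) contrapositive: ingot ∉ Blue.
(ii): only 2 candidates remain for Blue, so all are in.

Blue = {knob, rivet}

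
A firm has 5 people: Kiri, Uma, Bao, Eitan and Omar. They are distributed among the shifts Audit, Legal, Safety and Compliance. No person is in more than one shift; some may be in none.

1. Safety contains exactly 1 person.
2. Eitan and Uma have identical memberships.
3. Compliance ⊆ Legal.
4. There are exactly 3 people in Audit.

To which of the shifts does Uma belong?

Uma: Audit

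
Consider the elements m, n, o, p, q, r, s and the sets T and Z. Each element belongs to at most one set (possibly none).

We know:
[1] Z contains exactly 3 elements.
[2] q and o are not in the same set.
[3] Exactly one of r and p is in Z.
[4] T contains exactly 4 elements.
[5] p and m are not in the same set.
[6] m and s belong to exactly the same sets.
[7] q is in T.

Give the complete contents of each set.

T = {m, q, r, s}; Z = {n, o, p}

From (7): q ∈ T.
(2): o ∉ T.
Suppose m ∉ T: no assignment then satisfies all the clues, so m ∈ T.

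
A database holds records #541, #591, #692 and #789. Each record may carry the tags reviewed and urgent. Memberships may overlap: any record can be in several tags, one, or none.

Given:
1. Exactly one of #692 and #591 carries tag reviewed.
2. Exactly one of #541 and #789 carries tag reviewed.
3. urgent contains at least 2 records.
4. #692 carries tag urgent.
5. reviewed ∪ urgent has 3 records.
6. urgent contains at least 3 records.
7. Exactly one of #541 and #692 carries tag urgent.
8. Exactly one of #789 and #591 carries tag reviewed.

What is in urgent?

From (4): #692 ∈ urgent.
(7) (exactly one): #541 ∉ urgent.
(6): only 3 candidates remain for urgent, so all are in.

urgent = {#591, #692, #789}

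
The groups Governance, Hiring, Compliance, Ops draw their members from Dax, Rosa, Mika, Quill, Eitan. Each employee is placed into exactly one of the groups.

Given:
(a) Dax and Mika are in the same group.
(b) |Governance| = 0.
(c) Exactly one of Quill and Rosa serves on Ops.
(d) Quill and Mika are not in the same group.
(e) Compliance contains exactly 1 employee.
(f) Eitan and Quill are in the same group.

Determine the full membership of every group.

Governance = {}; Hiring = {Dax, Mika}; Compliance = {Rosa}; Ops = {Eitan, Quill}

(b): Governance already has 0, so the rest are out.
Suppose Dax ∉ Hiring: no assignment then satisfies all the clues, so Dax ∈ Hiring.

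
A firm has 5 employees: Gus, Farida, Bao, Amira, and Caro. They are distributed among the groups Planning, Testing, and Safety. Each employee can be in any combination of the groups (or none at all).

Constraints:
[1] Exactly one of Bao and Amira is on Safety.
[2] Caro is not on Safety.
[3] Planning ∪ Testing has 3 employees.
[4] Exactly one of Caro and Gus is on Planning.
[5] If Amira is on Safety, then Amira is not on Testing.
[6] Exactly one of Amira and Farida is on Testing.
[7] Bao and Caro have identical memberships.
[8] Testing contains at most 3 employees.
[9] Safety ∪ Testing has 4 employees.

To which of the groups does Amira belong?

From (2): Caro ∉ Safety.
(7): Bao matches Caro: Bao ∉ Safety.
(1) (exactly one): Amira ∈ Safety.
(5): Amira ∉ Testing.
(6) (exactly one): Farida ∈ Testing.
Suppose Amira ∈ Planning: no assignment then satisfies all the clues, so Amira ∉ Planning.

Amira: Safety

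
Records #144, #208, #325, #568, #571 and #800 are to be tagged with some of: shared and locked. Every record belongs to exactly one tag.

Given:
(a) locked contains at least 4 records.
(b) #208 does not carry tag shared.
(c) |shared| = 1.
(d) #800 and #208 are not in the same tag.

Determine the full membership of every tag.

From (b): #208 ∉ shared.
Only one tag left: #208 ∈ locked.
(d): #800 ∉ locked.
Only one tag left: #800 ∈ shared.
(c): shared already has 1, so the rest are out.
Only one tag left: #144 ∈ locked.
Only one tag left: #325 ∈ locked.
Only one tag left: #568 ∈ locked.
Only one tag left: #571 ∈ locked.

shared = {#800}; locked = {#144, #208, #325, #568, #571}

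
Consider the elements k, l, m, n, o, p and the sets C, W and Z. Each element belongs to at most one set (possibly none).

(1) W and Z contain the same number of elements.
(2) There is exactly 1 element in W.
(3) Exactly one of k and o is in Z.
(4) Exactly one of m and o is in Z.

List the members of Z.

Z = {o}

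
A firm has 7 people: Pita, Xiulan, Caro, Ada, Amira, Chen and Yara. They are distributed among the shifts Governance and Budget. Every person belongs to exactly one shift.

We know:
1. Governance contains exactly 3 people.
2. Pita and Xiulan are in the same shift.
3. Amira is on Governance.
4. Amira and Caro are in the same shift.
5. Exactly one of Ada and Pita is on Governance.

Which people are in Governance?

Governance = {Ada, Amira, Caro}

From (3): Amira ∈ Governance.
(4): Caro matches Amira: Caro ∈ Governance.
Suppose Pita ∈ Governance: no assignment then satisfies all the clues, so Pita ∉ Governance.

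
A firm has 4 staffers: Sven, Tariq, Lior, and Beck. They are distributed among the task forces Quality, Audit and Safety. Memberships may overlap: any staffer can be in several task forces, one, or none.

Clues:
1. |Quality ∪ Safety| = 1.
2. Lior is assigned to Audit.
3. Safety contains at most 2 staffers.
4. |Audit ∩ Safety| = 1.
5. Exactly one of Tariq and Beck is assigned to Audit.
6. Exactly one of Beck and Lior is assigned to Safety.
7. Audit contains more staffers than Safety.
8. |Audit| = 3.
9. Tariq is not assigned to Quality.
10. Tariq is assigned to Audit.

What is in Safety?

Safety = {Lior}

From (2): Lior ∈ Audit.
From (9): Tariq ∉ Quality.
From (10): Tariq ∈ Audit.
(5) (exactly one): Beck ∉ Audit.
(8): only 3 candidates remain for Audit, so all are in.
Suppose Sven ∈ Safety: no assignment then satisfies all the clues, so Sven ∉ Safety.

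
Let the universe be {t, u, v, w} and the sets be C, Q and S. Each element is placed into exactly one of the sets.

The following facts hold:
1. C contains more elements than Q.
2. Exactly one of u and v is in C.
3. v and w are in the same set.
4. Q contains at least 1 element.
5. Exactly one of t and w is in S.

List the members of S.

S = {t}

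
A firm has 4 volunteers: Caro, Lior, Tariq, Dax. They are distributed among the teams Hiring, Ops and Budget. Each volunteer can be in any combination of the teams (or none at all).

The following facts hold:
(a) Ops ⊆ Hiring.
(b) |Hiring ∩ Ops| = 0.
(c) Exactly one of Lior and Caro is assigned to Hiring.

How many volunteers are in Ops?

0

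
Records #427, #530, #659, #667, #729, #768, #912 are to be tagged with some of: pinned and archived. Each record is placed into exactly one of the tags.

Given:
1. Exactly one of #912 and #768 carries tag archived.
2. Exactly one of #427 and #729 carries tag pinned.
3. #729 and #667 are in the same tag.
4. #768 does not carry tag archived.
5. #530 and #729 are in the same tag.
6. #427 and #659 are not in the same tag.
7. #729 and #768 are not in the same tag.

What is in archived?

From (4): #768 ∉ archived.
(1) (exactly one): #912 ∈ archived.
Only one tag left: #768 ∈ pinned.
(7): #729 ∉ pinned.
Only one tag left: #729 ∈ archived.
(2) (exactly one): #427 ∈ pinned.
(3): #667 matches #729: #667 ∉ pinned.
(3): #667 matches #729: #667 ∈ archived.
(5): #530 matches #729: #530 ∉ pinned.
(5): #530 matches #729: #530 ∈ archived.
(6): #659 ∉ pinned.
Only one tag left: #659 ∈ archived.

archived = {#530, #659, #667, #729, #912}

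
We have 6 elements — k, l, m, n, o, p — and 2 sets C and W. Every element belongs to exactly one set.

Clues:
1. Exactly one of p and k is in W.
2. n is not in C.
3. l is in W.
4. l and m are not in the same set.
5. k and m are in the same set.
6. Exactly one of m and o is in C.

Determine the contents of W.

W = {l, n, o, p}

From (2): n ∉ C.
From (3): l ∈ W.
(4): m ∉ W.
(5): k matches m: k ∉ W.
Only one set left: k ∈ C.
Only one set left: m ∈ C.
Only one set left: n ∈ W.
(1) (exactly one): p ∈ W.
(6) (exactly one): o ∉ C.
Only one set left: o ∈ W.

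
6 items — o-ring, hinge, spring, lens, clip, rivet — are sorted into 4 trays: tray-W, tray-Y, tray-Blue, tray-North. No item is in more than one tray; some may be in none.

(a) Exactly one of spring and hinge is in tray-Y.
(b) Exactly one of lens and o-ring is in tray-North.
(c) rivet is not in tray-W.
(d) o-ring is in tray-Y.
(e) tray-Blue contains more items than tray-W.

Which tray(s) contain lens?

lens: tray-North

From (c): rivet ∉ tray-W.
From (d): o-ring ∈ tray-Y.
(b) (exactly one): lens ∈ tray-North.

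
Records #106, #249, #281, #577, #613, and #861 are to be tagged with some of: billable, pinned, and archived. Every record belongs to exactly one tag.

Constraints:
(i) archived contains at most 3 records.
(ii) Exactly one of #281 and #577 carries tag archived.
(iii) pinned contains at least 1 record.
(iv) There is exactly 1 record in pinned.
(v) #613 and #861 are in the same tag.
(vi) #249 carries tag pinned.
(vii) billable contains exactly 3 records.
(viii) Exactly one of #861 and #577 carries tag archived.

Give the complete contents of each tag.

billable = {#281, #613, #861}; pinned = {#249}; archived = {#106, #577}

From (vi): #249 ∈ pinned.
(iv): pinned already has 1, so the rest are out.
Suppose #106 ∈ billable: no assignment then satisfies all the clues, so #106 ∉ billable.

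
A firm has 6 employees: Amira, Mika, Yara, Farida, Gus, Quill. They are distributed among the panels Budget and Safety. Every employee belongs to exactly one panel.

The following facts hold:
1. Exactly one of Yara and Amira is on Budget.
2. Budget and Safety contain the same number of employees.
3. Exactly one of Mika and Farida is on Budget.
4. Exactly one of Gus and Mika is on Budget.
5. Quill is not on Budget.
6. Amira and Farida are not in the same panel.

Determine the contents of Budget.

Budget = {Farida, Gus, Yara}

From (5): Quill ∉ Budget.
Only one panel left: Quill ∈ Safety.
Suppose Amira ∈ Budget: no assignment then satisfies all the clues, so Amira ∉ Budget.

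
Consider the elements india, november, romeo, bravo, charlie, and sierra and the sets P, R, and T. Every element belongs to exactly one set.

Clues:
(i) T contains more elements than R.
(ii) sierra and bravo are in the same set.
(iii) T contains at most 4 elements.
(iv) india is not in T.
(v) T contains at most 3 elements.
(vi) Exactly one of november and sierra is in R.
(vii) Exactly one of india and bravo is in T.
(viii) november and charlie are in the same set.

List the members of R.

R = {charlie, november}

From (iv): india ∉ T.
(vii) (exactly one): bravo ∈ T.
(ii): sierra matches bravo: sierra ∉ P.
(ii): sierra matches bravo: sierra ∉ R.
(ii): sierra matches bravo: sierra ∈ T.
(vi) (exactly one): november ∈ R.
(viii): charlie matches november: charlie ∉ P.
(viii): charlie matches november: charlie ∈ R.
Suppose india ∈ R: no assignment then satisfies all the clues, so india ∉ R.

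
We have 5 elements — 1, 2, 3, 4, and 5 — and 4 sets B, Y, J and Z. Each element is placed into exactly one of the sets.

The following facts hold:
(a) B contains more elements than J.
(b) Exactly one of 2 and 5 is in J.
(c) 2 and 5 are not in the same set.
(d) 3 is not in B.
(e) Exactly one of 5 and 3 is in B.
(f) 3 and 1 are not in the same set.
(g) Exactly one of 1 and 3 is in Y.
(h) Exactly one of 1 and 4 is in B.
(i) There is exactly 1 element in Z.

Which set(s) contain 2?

From (d): 3 ∉ B.
(e) (exactly one): 5 ∈ B.
(b) (exactly one): 2 ∈ J.

2: J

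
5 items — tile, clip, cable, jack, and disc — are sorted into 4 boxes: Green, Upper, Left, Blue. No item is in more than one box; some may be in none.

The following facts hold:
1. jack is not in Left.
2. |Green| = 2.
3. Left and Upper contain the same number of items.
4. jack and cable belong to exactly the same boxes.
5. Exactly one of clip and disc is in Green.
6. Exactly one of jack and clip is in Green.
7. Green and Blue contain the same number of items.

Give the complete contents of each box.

From (1): jack ∉ Left.
(4): cable matches jack: cable ∉ Left.
Suppose tile ∉ Green: no assignment then satisfies all the clues, so tile ∈ Green.

Green = {clip, tile}; Upper = {}; Left = {}; Blue = {cable, jack}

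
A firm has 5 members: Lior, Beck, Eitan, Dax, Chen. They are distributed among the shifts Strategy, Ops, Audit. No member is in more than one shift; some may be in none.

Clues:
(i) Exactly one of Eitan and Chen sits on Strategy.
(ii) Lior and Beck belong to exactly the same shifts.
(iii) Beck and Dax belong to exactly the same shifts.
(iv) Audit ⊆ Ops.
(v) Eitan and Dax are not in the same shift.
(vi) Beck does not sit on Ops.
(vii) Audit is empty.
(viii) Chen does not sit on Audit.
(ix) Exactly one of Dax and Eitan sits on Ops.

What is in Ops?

Ops = {Eitan}

From (vi): Beck ∉ Ops.
From (viii): Chen ∉ Audit.
(ii): Lior matches Beck: Lior ∉ Ops.
(iii): Dax matches Beck: Dax ∉ Ops.
(iv) contrapositive: Lior ∉ Audit.
(iv) contrapositive: Beck ∉ Audit.
(iv) contrapositive: Dax ∉ Audit.
(vii): Audit already has 0, so the rest are out.
(ix) (exactly one): Eitan ∈ Ops.
(i) (exactly one): Chen ∈ Strategy.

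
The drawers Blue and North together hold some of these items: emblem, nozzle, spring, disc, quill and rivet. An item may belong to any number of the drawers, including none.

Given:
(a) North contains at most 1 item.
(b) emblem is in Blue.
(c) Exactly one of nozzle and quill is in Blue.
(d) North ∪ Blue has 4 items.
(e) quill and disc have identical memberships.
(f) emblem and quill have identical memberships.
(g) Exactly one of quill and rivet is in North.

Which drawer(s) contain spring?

From (b): emblem ∈ Blue.
(f): quill matches emblem: quill ∈ Blue.
(c) (exactly one): nozzle ∉ Blue.
(e): disc matches quill: disc ∈ Blue.
Suppose spring ∈ Blue: no assignment then satisfies all the clues, so spring ∉ Blue.

spring: none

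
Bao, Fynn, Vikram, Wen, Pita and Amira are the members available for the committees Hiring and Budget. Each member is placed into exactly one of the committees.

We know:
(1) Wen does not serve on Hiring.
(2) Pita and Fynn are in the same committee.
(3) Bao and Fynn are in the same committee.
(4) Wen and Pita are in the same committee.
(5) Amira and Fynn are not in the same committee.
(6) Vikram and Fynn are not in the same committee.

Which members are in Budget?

Budget = {Bao, Fynn, Pita, Wen}

From (1): Wen ∉ Hiring.
(4): Pita matches Wen: Pita ∉ Hiring.
Only one committee left: Wen ∈ Budget.
Only one committee left: Pita ∈ Budget.
(2): Fynn matches Pita: Fynn ∉ Hiring.
(2): Fynn matches Pita: Fynn ∈ Budget.
(3): Bao matches Fynn: Bao ∉ Hiring.
(3): Bao matches Fynn: Bao ∈ Budget.
(5): Amira ∉ Budget.
(6): Vikram ∉ Budget.
Only one committee left: Vikram ∈ Hiring.
Only one committee left: Amira ∈ Hiring.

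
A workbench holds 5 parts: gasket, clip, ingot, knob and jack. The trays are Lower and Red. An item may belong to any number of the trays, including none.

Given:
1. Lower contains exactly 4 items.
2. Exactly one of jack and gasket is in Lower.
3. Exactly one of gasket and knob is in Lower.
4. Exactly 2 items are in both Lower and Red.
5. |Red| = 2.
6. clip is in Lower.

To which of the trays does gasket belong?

From (6): clip ∈ Lower.
Suppose gasket ∈ Lower: no assignment then satisfies all the clues, so gasket ∉ Lower.

gasket: none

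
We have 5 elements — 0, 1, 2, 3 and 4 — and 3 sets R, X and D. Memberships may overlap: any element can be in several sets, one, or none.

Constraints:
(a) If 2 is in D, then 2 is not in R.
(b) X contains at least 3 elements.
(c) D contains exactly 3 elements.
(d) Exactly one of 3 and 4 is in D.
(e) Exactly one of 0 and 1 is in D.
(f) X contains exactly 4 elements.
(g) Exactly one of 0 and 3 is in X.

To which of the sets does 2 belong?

2: D, X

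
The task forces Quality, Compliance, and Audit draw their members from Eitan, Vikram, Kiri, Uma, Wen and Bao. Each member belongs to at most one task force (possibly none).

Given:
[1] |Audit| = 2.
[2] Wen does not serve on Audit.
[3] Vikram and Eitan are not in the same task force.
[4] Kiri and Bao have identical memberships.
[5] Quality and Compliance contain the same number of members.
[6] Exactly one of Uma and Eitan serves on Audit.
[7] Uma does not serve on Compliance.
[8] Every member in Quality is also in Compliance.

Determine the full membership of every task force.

From (2): Wen ∉ Audit.
From (7): Uma ∉ Compliance.
(8) contrapositive: Uma ∉ Quality.
Suppose Eitan ∈ Quality: no assignment then satisfies all the clues, so Eitan ∉ Quality.

Quality = {}; Compliance = {}; Audit = {Uma, Vikram}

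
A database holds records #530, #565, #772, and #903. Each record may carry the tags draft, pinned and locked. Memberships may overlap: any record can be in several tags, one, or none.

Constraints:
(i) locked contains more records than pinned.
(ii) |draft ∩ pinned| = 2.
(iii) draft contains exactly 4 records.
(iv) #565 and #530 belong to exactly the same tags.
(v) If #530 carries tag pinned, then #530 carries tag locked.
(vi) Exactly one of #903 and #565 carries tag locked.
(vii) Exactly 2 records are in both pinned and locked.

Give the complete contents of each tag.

draft = {#530, #565, #772, #903}; pinned = {#530, #565}; locked = {#530, #565, #772}

(iii): only 4 candidates remain for draft, so all are in.
Suppose #530 ∉ pinned: no assignment then satisfies all the clues, so #530 ∈ pinned.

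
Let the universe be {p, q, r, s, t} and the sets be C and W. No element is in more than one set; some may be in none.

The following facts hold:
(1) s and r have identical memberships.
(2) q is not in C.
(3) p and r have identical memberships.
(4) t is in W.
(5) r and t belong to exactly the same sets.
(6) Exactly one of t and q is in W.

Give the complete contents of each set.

C = {}; W = {p, r, s, t}

From (2): q ∉ C.
From (4): t ∈ W.
(5): r matches t: r ∉ C.
(5): r matches t: r ∈ W.
(6) (exactly one): q ∉ W.
(1): s matches r: s ∉ C.
(1): s matches r: s ∈ W.
(3): p matches r: p ∉ C.
(3): p matches r: p ∈ W.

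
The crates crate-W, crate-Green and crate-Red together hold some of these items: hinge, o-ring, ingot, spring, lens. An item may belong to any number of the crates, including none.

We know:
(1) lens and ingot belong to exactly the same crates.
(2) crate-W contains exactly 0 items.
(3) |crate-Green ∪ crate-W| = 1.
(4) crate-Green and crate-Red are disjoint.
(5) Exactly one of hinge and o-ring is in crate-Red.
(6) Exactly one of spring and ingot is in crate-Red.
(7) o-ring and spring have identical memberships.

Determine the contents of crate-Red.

crate-Red = {o-ring, spring}

(2): crate-W already has 0, so the rest are out.
Suppose hinge ∈ crate-Red: no assignment then satisfies all the clues, so hinge ∉ crate-Red.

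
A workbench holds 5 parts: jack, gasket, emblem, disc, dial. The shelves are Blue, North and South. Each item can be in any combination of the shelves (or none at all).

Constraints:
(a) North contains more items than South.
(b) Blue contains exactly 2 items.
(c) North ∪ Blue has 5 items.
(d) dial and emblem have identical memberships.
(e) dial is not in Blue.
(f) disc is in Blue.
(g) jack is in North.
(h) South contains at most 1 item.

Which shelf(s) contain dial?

dial: North

From (e): dial ∉ Blue.
From (f): disc ∈ Blue.
From (g): jack ∈ North.
(d): emblem matches dial: emblem ∉ Blue.
Suppose dial ∉ North: no assignment then satisfies all the clues, so dial ∈ North.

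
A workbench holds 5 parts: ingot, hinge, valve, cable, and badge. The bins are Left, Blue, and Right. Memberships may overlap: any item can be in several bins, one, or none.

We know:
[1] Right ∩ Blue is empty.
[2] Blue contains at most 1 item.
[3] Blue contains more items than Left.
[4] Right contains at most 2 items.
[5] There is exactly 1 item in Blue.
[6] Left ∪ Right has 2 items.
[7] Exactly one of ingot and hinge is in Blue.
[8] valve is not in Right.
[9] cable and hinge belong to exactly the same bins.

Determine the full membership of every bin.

From (8): valve ∉ Right.
Suppose ingot ∈ Left: no assignment then satisfies all the clues, so ingot ∉ Left.

Left = {}; Blue = {ingot}; Right = {cable, hinge}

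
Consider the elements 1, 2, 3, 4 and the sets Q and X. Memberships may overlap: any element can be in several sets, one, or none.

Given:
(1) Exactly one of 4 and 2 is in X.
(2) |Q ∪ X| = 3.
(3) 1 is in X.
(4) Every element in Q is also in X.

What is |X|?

3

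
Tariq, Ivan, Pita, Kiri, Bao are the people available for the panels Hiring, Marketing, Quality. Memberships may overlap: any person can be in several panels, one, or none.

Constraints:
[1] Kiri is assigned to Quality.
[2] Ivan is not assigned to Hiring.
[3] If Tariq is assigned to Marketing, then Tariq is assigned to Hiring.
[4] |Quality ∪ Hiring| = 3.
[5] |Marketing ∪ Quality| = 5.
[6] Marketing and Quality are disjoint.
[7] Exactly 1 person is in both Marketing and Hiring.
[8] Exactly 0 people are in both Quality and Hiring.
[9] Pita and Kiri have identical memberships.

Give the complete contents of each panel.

Hiring = {Tariq}; Marketing = {Bao, Ivan, Tariq}; Quality = {Kiri, Pita}

From (1): Kiri ∈ Quality.
From (2): Ivan ∉ Hiring.
(6) (disjoint): Kiri ∉ Marketing.
(9): Pita matches Kiri: Pita ∉ Marketing.
(9): Pita matches Kiri: Pita ∈ Quality.
Suppose Tariq ∉ Hiring: no assignment then satisfies all the clues, so Tariq ∈ Hiring.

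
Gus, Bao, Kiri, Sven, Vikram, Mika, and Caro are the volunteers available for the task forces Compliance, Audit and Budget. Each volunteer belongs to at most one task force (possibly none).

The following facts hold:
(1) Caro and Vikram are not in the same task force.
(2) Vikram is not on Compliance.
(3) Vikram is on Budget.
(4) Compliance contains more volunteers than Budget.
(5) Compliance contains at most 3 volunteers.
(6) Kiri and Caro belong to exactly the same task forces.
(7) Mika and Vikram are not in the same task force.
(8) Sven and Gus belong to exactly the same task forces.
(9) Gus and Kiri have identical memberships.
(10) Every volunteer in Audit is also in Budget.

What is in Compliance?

Compliance = {Bao, Mika}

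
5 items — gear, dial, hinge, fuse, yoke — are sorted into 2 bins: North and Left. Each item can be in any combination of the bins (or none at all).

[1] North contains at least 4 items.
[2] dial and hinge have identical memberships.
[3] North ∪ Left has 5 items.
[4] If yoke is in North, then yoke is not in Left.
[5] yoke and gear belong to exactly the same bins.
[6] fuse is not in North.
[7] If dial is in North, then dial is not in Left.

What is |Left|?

1

From (6): fuse ∉ North.
(1): only 4 candidates remain for North, so all are in.
(4): yoke ∉ Left.
(5): gear matches yoke: gear ∉ Left.
(7): dial ∉ Left.
(2): hinge matches dial: hinge ∉ Left.
Suppose fuse ∉ Left: no assignment then satisfies all the clues, so fuse ∈ Left.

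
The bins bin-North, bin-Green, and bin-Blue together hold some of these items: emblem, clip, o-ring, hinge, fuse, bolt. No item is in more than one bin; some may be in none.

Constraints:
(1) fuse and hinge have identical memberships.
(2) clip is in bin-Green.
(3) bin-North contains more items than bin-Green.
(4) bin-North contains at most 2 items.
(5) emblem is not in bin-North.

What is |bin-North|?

2

From (2): clip ∈ bin-Green.
From (5): emblem ∉ bin-North.
Suppose emblem ∈ bin-Green: no assignment then satisfies all the clues, so emblem ∉ bin-Green.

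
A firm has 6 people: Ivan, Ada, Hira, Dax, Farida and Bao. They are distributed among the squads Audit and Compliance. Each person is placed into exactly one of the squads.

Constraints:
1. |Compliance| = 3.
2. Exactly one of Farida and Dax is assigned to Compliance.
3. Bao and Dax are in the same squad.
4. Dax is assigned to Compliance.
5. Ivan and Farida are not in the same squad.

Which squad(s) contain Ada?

From (4): Dax ∈ Compliance.
(2) (exactly one): Farida ∉ Compliance.
(3): Bao matches Dax: Bao ∉ Audit.
(3): Bao matches Dax: Bao ∈ Compliance.
Only one squad left: Farida ∈ Audit.
(5): Ivan ∉ Audit.
Only one squad left: Ivan ∈ Compliance.
(1): Compliance already has 3, so the rest are out.
Only one squad left: Ada ∈ Audit.
Only one squad left: Hira ∈ Audit.

Ada: Audit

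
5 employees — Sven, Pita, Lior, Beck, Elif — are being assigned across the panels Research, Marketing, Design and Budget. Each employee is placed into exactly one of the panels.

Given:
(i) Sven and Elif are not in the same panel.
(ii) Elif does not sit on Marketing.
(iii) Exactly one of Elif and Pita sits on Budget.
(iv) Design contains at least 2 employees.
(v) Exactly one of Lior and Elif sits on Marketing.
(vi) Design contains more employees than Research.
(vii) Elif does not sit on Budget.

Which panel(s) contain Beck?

From (ii): Elif ∉ Marketing.
From (vii): Elif ∉ Budget.
(iii) (exactly one): Pita ∈ Budget.
(v) (exactly one): Lior ∈ Marketing.
Suppose Beck ∈ Research: no assignment then satisfies all the clues, so Beck ∉ Research.

Beck: Design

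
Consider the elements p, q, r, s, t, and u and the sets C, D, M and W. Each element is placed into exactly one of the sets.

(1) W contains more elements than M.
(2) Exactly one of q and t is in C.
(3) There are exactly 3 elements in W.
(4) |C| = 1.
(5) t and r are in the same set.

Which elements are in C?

C = {q}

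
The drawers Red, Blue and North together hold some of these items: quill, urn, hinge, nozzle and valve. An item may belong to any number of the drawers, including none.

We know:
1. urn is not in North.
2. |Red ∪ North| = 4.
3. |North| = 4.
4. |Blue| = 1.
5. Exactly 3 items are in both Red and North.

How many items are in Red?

3

From (1): urn ∉ North.
(3): only 4 candidates remain for North, so all are in.
Suppose urn ∈ Red: no assignment then satisfies all the clues, so urn ∉ Red.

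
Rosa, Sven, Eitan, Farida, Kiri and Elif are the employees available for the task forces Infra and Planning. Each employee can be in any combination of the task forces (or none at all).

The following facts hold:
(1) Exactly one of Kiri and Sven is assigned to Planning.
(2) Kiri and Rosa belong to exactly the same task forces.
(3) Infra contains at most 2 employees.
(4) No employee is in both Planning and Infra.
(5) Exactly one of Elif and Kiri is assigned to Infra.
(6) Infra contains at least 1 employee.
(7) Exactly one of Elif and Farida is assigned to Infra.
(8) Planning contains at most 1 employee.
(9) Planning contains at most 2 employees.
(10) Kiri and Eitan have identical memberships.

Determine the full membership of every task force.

Infra = {Elif}; Planning = {Sven}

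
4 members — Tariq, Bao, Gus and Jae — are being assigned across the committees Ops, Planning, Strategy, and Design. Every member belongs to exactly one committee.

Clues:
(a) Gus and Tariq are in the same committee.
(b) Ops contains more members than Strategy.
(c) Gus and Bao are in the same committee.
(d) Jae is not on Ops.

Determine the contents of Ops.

Ops = {Bao, Gus, Tariq}

From (d): Jae ∉ Ops.
Suppose Tariq ∉ Ops: no assignment then satisfies all the clues, so Tariq ∈ Ops.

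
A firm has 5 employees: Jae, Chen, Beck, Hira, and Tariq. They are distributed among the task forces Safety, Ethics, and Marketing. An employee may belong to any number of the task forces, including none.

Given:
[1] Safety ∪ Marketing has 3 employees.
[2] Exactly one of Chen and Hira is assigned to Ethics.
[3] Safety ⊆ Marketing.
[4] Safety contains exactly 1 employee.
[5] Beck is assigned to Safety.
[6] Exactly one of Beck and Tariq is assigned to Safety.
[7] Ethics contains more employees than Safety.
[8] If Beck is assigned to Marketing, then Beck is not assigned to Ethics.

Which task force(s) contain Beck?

Beck: Marketing, Safety

From (5): Beck ∈ Safety.
(3) with Beck ∈ Safety: Beck ∈ Marketing.
(4): Safety already has 1, so the rest are out.
(8): Beck ∉ Ethics.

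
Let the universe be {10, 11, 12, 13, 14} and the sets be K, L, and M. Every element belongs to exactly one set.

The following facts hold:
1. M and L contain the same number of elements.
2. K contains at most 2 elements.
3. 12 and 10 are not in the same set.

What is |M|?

2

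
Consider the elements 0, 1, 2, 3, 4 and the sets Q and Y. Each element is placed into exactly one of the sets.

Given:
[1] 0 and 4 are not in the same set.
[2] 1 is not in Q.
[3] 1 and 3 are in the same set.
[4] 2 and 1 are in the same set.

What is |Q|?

1

From (2): 1 ∉ Q.
(3): 3 matches 1: 3 ∉ Q.
(4): 2 matches 1: 2 ∉ Q.
Only one set left: 1 ∈ Y.
Only one set left: 2 ∈ Y.
Only one set left: 3 ∈ Y.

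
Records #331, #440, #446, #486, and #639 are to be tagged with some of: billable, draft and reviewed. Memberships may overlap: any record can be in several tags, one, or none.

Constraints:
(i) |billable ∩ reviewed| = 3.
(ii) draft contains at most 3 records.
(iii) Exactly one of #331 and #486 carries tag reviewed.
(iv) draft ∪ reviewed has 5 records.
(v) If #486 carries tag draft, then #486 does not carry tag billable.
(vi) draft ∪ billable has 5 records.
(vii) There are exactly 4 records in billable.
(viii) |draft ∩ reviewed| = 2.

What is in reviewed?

reviewed = {#440, #446, #486, #639}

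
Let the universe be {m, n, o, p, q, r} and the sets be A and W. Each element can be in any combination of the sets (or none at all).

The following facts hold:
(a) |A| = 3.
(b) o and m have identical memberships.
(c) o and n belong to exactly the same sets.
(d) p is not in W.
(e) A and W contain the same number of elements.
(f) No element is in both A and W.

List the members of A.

A = {p, q, r}

From (d): p ∉ W.
Suppose m ∈ A: no assignment then satisfies all the clues, so m ∉ A.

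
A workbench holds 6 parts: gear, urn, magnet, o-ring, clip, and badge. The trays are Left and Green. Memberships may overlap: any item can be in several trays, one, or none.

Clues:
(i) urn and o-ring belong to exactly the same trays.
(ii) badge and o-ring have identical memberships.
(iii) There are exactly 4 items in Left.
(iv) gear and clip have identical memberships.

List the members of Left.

Left = {badge, magnet, o-ring, urn}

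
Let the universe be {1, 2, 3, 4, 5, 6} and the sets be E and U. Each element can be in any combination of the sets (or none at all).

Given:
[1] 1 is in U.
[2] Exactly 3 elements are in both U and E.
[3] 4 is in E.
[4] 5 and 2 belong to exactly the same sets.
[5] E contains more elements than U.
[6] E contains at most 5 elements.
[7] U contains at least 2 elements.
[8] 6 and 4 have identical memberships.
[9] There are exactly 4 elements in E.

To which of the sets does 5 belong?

5: none

From (1): 1 ∈ U.
From (3): 4 ∈ E.
(8): 6 matches 4: 6 ∈ E.
Suppose 5 ∈ E: no assignment then satisfies all the clues, so 5 ∉ E.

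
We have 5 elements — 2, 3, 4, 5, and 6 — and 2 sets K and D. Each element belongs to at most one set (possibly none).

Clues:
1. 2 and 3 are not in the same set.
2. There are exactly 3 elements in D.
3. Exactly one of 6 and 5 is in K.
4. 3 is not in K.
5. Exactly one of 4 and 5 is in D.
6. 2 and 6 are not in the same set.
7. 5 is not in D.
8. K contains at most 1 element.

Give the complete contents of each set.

K = {5}; D = {3, 4, 6}

From (4): 3 ∉ K.
From (7): 5 ∉ D.
(5) (exactly one): 4 ∈ D.
Suppose 2 ∈ K: no assignment then satisfies all the clues, so 2 ∉ K.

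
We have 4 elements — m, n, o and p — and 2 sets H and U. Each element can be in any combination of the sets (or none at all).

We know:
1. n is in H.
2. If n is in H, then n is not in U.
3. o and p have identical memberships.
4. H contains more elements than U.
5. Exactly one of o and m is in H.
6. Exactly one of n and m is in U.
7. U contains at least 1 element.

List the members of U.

U = {m}

From (1): n ∈ H.
(2): n ∉ U.
(6) (exactly one): m ∈ U.
Suppose o ∈ U: no assignment then satisfies all the clues, so o ∉ U.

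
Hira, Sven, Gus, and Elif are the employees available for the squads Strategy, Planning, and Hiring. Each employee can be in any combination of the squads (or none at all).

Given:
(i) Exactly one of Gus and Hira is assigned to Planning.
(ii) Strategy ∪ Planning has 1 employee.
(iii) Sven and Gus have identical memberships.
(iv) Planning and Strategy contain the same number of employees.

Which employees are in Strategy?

Strategy = {Hira}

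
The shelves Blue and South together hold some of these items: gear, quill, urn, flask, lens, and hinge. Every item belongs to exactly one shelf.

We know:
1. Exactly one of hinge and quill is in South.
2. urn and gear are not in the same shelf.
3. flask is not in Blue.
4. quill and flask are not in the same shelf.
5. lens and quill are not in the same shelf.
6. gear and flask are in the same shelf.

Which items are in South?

South = {flask, gear, hinge, lens}

From (3): flask ∉ Blue.
(6): gear matches flask: gear ∉ Blue.
Only one shelf left: gear ∈ South.
Only one shelf left: flask ∈ South.
(2): urn ∉ South.
(4): quill ∉ South.
Only one shelf left: quill ∈ Blue.
Only one shelf left: urn ∈ Blue.
(1) (exactly one): hinge ∈ South.
(5): lens ∉ Blue.
Only one shelf left: lens ∈ South.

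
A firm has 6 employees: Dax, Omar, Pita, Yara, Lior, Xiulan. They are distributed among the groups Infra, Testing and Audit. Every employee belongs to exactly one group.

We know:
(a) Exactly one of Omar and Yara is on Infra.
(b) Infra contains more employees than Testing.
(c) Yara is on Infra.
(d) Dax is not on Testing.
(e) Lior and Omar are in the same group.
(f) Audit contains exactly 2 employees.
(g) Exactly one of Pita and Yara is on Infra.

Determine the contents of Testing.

Testing = {Pita}

From (c): Yara ∈ Infra.
From (d): Dax ∉ Testing.
(a) (exactly one): Omar ∉ Infra.
(e): Lior matches Omar: Lior ∉ Infra.
(g) (exactly one): Pita ∉ Infra.
Suppose Omar ∈ Testing: no assignment then satisfies all the clues, so Omar ∉ Testing.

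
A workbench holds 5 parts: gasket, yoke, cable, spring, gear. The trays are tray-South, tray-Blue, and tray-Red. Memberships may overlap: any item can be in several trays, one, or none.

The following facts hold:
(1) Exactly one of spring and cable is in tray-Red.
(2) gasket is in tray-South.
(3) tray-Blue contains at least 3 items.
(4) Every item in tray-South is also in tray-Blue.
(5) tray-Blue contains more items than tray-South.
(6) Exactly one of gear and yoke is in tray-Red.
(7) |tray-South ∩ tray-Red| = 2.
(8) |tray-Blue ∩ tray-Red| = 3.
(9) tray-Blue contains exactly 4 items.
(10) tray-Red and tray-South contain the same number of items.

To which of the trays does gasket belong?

From (2): gasket ∈ tray-South.
(4) with gasket ∈ tray-South: gasket ∈ tray-Blue.
Suppose gasket ∉ tray-Red: no assignment then satisfies all the clues, so gasket ∈ tray-Red.

gasket: tray-Blue, tray-Red, tray-South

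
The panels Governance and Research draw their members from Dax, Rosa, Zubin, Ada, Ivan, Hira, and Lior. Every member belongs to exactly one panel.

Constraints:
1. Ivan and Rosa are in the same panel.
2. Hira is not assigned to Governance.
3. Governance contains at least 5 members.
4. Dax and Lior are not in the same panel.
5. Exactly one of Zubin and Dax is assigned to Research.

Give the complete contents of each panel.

Governance = {Ada, Ivan, Lior, Rosa, Zubin}; Research = {Dax, Hira}

From (2): Hira ∉ Governance.
Only one panel left: Hira ∈ Research.
Suppose Dax ∈ Governance: no assignment then satisfies all the clues, so Dax ∉ Governance.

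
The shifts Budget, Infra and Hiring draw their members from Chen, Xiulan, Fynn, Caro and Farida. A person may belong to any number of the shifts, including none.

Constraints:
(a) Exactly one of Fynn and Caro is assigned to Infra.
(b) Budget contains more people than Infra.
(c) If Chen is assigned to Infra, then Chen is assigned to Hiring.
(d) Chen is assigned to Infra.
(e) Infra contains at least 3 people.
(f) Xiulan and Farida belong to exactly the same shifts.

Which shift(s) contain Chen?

From (d): Chen ∈ Infra.
(c): Chen ∈ Hiring.
Suppose Chen ∉ Budget: no assignment then satisfies all the clues, so Chen ∈ Budget.

Chen: Budget, Hiring, Infra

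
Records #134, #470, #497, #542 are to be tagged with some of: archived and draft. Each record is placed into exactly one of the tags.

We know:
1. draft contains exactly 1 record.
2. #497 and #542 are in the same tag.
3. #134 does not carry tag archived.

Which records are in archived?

archived = {#470, #497, #542}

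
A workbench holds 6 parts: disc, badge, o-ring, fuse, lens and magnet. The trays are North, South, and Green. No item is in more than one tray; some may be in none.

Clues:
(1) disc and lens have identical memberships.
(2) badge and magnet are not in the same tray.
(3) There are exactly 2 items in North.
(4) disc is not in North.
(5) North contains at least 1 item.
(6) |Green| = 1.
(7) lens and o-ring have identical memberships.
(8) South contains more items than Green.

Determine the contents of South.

South = {disc, lens, o-ring}

From (4): disc ∉ North.
(1): lens matches disc: lens ∉ North.
(7): o-ring matches lens: o-ring ∉ North.
Suppose disc ∉ South: no assignment then satisfies all the clues, so disc ∈ South.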